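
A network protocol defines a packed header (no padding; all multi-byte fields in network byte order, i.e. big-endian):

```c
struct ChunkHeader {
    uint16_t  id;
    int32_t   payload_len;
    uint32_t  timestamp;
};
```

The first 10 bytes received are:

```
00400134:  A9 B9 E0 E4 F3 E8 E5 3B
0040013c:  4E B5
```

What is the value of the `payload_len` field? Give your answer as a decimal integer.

-521866264

`payload_len` follows `id` (2 bytes), so it starts at byte offset 2 and occupies 4 bytes.
Bytes at offsets 2..5: E0 E4 F3 E8.
Big-endian: lowest address holds the most-significant byte.
The bytes are already most-significant first: 0xE0E4F3E8.
Top bit is set, so as a signed 32-bit value this is 0xE0E4F3E8 − 2^32 = -521866264.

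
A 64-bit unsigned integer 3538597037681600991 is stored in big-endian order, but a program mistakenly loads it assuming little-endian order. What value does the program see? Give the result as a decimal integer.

3538597037681600991 in 64-bit hexadecimal is 0x311B9F41EA42E9DF.
Stored big-endian, the bytes at ascending addresses are 31 1B 9F 41 EA 42 E9 DF.
Read back as little-endian, the first byte is least significant, giving 0xDFE942EA419F1B31.
0xDFE942EA419F1B31 = 16134500713922239281.

16134500713922239281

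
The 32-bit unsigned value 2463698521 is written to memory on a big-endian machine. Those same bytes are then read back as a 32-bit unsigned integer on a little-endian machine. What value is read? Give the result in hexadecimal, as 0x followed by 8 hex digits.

0x590ED992

2463698521 in 32-bit hexadecimal is 0x92D90E59.
Stored big-endian, the bytes at ascending addresses are 92 D9 0E 59.
Read back as little-endian, the first byte is least significant, giving 0x590ED992.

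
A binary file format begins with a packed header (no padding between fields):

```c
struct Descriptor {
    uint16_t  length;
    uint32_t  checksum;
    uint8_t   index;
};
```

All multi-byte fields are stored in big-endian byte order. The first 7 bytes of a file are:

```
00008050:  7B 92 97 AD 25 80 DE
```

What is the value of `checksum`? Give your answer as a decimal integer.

`checksum` follows `length` (2 bytes), so it starts at byte offset 2 and occupies 4 bytes.
Bytes at offsets 2..5: 97 AD 25 80.
In big-endian order the high byte comes first in memory.
The bytes are already most-significant first: 0x97AD2580.
0x97AD2580 = 2544706944.

2544706944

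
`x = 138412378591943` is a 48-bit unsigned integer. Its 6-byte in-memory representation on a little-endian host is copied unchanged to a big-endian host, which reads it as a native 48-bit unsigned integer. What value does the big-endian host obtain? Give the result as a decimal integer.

219432708530813

138412378591943 in 48-bit hexadecimal is 0x7DE2A4A892C7.
Stored little-endian, the bytes at ascending addresses are C7 92 A8 A4 E2 7D.
Read back as big-endian, the last byte is least significant, giving 0xC792A8A4E27D.
0xC792A8A4E27D = 219432708530813.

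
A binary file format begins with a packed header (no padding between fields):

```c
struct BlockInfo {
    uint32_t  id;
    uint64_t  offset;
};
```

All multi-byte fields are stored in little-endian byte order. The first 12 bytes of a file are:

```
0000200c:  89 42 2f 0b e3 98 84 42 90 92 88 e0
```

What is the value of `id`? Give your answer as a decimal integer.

`id` is the first field, at byte offset 0, occupying 4 bytes.
Bytes at offsets 0..3: 89 42 2F 0B.
In little-endian order the low byte comes first in memory.
Reassemble most-significant byte first: 0B 2F 42 89 → 0x0B2F4289.
0x0B2F4289 = 187646601.

187646601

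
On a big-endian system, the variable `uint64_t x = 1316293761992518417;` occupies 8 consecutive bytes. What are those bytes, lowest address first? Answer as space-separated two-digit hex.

1316293761992518417 in hexadecimal, padded to 64 bits, is 0x12446A33D7A06B11.
Split into bytes (most-significant first): 12 44 6A 33 D7 A0 6B 11.
Big-endian: lowest address holds the most-significant byte.
So the memory order matches the most-significant-first order: 12 44 6A 33 D7 A0 6B 11.

12 44 6A 33 D7 A0 6B 11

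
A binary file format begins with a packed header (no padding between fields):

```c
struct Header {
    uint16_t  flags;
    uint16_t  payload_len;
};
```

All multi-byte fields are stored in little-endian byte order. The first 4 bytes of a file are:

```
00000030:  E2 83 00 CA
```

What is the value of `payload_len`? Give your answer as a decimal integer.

51712

`payload_len` follows `flags` (2 bytes), so it starts at byte offset 2 and occupies 2 bytes.
Bytes at offsets 2..3: 00 CA.
Little-endian: lowest address holds the least-significant byte.
Reassemble most-significant byte first: CA 00 → 0xCA00.
0xCA00 = 51712.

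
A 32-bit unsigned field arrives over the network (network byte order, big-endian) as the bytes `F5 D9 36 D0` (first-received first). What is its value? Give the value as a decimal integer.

Big-endian stores the most-significant byte at the lowest address.
The bytes are already most-significant first: 0xF5D936D0.
0xF5D936D0 = 4124653264.

4124653264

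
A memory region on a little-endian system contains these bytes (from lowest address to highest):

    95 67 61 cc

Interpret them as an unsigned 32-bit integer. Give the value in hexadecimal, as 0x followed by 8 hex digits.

In little-endian order the low byte comes first in memory.
Reassemble most-significant byte first: CC 61 67 95 → 0xCC616795.

0xCC616795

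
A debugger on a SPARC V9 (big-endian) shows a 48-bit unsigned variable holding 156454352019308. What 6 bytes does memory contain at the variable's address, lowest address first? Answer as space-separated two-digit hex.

8E 4B 5E 13 5F 6C

156454352019308 in hexadecimal, padded to 48 bits, is 0x8E4B5E135F6C.
Split into bytes (most-significant first): 8E 4B 5E 13 5F 6C.
In big-endian order the high byte comes first in memory.
So the memory order matches the most-significant-first order: 8E 4B 5E 13 5F 6C.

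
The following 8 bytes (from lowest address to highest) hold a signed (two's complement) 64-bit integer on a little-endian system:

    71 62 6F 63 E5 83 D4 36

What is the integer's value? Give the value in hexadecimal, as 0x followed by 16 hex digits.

0x36D483E5636F6271

Little-endian: lowest address holds the least-significant byte.
Reassemble most-significant byte first: 36 D4 83 E5 63 6F 62 71 → 0x36D483E5636F6271.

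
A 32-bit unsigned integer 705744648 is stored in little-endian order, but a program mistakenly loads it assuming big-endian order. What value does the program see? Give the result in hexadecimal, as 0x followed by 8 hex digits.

705744648 in 32-bit hexadecimal is 0x2A10CF08.
Stored little-endian, the bytes at ascending addresses are 08 CF 10 2A.
Read back as big-endian, the last byte is least significant, giving 0x08CF102A.

0x08CF102A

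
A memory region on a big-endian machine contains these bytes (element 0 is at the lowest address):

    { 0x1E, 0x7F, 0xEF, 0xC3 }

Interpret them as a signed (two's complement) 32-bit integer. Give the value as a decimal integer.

511700931

Big-endian stores the most-significant byte at the lowest address.
The bytes are already most-significant first: 0x1E7FEFC3.
0x1E7FEFC3 = 511700931.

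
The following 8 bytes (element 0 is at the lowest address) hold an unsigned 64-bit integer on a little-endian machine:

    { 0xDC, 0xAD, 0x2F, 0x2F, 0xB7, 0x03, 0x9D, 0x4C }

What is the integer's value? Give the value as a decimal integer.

5520572803531648476

Little-endian stores the least-significant byte at the lowest address.
Reassemble most-significant byte first: 4C 9D 03 B7 2F 2F AD DC → 0x4C9D03B72F2FADDC.
0x4C9D03B72F2FADDC = 5520572803531648476.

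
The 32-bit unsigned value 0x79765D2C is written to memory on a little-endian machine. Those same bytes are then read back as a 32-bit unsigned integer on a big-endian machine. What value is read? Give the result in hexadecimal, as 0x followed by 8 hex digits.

Stored little-endian, the bytes at ascending addresses are 2C 5D 76 79.
Read back as big-endian, the last byte is least significant, giving 0x2C5D7679.

0x2C5D7679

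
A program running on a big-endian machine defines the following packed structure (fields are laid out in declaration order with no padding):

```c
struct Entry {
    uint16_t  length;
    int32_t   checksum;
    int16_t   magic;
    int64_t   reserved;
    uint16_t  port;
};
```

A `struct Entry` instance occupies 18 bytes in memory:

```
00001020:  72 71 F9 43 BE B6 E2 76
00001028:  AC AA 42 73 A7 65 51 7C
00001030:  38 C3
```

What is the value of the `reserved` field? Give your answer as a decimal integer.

`reserved` follows `length` (2 B), `checksum` (4 B), `magic` (2 B), so it starts at offset 2 + 4 + 2 = 8 and occupies 8 bytes.
Bytes at offsets 8..15: AC AA 42 73 A7 65 51 7C.
In big-endian order the high byte comes first in memory.
The bytes are already most-significant first: 0xACAA4273A765517C.
Top bit is set, so as a signed 64-bit value this is 0xACAA4273A765517C − 2^64 = -6004914088648027780.

-6004914088648027780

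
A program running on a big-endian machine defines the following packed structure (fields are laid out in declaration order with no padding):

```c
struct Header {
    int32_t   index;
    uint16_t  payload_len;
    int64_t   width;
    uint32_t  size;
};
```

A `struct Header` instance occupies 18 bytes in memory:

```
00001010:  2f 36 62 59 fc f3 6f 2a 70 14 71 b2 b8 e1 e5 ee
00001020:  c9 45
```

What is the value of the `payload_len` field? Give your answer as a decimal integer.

`payload_len` follows `index` (4 bytes), so it starts at byte offset 4 and occupies 2 bytes.
Bytes at offsets 4..5: FC F3.
Big-endian stores the most-significant byte at the lowest address.
The bytes are already most-significant first: 0xFCF3.
0xFCF3 = 64755.

64755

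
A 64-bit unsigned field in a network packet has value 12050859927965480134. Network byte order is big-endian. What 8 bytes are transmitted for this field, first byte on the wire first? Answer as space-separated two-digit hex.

12050859927965480134 in hexadecimal, padded to 64 bits, is 0xA73D41419C5F34C6.
Split into bytes (most-significant first): A7 3D 41 41 9C 5F 34 C6.
In big-endian order the high byte comes first in memory.
So the memory order matches the most-significant-first order: A7 3D 41 41 9C 5F 34 C6.

A7 3D 41 41 9C 5F 34 C6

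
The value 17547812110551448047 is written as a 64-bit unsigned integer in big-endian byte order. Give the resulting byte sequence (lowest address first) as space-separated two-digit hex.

F3 86 5A 24 6A B7 79 EF

17547812110551448047 in hexadecimal, padded to 64 bits, is 0xF3865A246AB779EF.
Split into bytes (most-significant first): F3 86 5A 24 6A B7 79 EF.
In big-endian order the high byte comes first in memory.
So the memory order matches the most-significant-first order: F3 86 5A 24 6A B7 79 EF.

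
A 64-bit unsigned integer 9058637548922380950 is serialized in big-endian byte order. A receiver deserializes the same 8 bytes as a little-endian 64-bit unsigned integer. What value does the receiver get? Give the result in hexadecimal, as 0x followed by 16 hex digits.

9058637548922380950 in 64-bit hexadecimal is 0x7DB6BEDB2488A296.
Stored big-endian, the bytes at ascending addresses are 7D B6 BE DB 24 88 A2 96.
Read back as little-endian, the first byte is least significant, giving 0x96A28824DBBEB67D.

0x96A28824DBBEB67D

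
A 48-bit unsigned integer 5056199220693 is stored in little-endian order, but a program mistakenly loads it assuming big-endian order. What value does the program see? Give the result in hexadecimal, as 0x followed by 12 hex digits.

0xD55DF53C9904

5056199220693 in 48-bit hexadecimal is 0x04993CF55DD5.
Stored little-endian, the bytes at ascending addresses are D5 5D F5 3C 99 04.
Read back as big-endian, the last byte is least significant, giving 0xD55DF53C9904.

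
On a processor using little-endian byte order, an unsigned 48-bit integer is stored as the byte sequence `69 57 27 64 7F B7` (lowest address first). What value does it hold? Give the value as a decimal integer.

201757769029481

Little-endian: lowest address holds the least-significant byte.
Reassemble most-significant byte first: B7 7F 64 27 57 69 → 0xB77F64275769.
0xB77F64275769 = 201757769029481.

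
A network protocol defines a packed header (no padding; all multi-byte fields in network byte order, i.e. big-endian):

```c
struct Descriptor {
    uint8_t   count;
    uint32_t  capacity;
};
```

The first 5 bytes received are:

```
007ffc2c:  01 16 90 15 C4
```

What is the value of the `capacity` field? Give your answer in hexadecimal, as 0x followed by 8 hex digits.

`capacity` follows `count` (1 byte), so it starts at byte offset 1 and occupies 4 bytes.
Bytes at offsets 1..4: 16 90 15 C4.
In big-endian order the high byte comes first in memory.
The bytes are already most-significant first: 0x169015C4.

0x169015C4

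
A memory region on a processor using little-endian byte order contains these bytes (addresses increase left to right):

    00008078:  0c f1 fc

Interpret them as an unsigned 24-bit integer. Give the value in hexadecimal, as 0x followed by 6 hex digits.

0xFCF10C

Little-endian: lowest address holds the least-significant byte.
Reassemble most-significant byte first: FC F1 0C → 0xFCF10C.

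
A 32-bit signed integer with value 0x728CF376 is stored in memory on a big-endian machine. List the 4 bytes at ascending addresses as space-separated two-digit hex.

72 8C F3 76

Split into bytes (most-significant first): 72 8C F3 76.
Big-endian: lowest address holds the most-significant byte.
So the memory order matches the most-significant-first order: 72 8C F3 76.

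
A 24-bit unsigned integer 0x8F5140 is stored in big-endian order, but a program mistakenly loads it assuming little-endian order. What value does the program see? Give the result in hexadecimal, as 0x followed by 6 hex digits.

0x40518F

Stored big-endian, the bytes at ascending addresses are 8F 51 40.
Read back as little-endian, the first byte is least significant, giving 0x40518F.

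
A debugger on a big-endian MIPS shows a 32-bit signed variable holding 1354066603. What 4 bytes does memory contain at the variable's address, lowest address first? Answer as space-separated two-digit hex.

1354066603 in hexadecimal, padded to 32 bits, is 0x50B56AAB.
Split into bytes (most-significant first): 50 B5 6A AB.
Big-endian: lowest address holds the most-significant byte.
So the memory order matches the most-significant-first order: 50 B5 6A AB.

50 B5 6A AB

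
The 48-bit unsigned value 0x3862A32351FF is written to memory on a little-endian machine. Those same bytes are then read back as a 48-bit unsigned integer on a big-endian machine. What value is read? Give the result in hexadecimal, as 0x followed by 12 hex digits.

0xFF5123A36238

Stored little-endian, the bytes at ascending addresses are FF 51 23 A3 62 38.
Read back as big-endian, the last byte is least significant, giving 0xFF5123A36238.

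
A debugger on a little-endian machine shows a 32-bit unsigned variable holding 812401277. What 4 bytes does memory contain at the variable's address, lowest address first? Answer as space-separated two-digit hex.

812401277 in hexadecimal, padded to 32 bits, is 0x306C427D.
Split into bytes (most-significant first): 30 6C 42 7D.
Little-endian stores the least-significant byte at the lowest address.
So at ascending addresses the bytes are 7D 42 6C 30.

7D 42 6C 30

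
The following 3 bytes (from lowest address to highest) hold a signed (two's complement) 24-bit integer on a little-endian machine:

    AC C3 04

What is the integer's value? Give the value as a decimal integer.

312236

Little-endian stores the least-significant byte at the lowest address.
Reassemble most-significant byte first: 04 C3 AC → 0x04C3AC.
0x04C3AC = 312236.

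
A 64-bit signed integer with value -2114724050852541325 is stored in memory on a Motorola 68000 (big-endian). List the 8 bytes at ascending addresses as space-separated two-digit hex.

E2 A6 FD AE 16 F5 8C 73

Two's complement of -2114724050852541325 in 64 bits: 2114724050852541325 = 0x1D590251E90A738D; invert → 0xE2A6FDAE16F58C72; add 1 → 0xE2A6FDAE16F58C73.
Split into bytes (most-significant first): E2 A6 FD AE 16 F5 8C 73.
Big-endian: lowest address holds the most-significant byte.
So the memory order matches the most-significant-first order: E2 A6 FD AE 16 F5 8C 73.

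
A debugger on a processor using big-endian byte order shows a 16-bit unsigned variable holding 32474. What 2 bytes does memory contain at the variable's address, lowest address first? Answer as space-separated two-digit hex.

7E DA

32474 in hexadecimal, padded to 16 bits, is 0x7EDA.
Split into bytes (most-significant first): 7E DA.
Big-endian: lowest address holds the most-significant byte.
So the memory order matches the most-significant-first order: 7E DA.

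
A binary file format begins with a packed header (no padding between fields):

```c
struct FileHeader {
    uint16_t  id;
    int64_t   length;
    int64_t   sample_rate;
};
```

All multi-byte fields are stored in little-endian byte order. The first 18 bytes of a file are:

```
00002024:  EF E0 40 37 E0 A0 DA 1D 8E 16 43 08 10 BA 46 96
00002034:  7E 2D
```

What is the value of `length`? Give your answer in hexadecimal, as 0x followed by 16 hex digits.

0x168E1DDAA0E03740

`length` follows `id` (2 bytes), so it starts at byte offset 2 and occupies 8 bytes.
Bytes at offsets 2..9: 40 37 E0 A0 DA 1D 8E 16.
In little-endian order the low byte comes first in memory.
Reassemble most-significant byte first: 16 8E 1D DA A0 E0 37 40 → 0x168E1DDAA0E03740.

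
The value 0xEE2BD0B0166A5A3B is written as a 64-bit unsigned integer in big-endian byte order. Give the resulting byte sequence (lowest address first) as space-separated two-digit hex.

Split into bytes (most-significant first): EE 2B D0 B0 16 6A 5A 3B.
In big-endian order the high byte comes first in memory.
So the memory order matches the most-significant-first order: EE 2B D0 B0 16 6A 5A 3B.

EE 2B D0 B0 16 6A 5A 3B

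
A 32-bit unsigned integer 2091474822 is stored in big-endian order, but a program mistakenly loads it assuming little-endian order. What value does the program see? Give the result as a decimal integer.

2091474822 in 32-bit hexadecimal is 0x7CA95F86.
Stored big-endian, the bytes at ascending addresses are 7C A9 5F 86.
Read back as little-endian, the first byte is least significant, giving 0x865FA97C.
0x865FA97C = 2254416252.

2254416252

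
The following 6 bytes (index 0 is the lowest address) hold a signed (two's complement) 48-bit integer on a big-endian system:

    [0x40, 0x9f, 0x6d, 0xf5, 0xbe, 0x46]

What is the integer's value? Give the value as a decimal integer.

71053488799302

In big-endian order the high byte comes first in memory.
The bytes are already most-significant first: 0x409F6DF5BE46.
0x409F6DF5BE46 = 71053488799302.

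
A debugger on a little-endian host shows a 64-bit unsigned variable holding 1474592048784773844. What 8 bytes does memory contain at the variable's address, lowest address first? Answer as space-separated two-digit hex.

D4 92 6E D8 A7 CD 76 14

1474592048784773844 in hexadecimal, padded to 64 bits, is 0x1476CDA7D86E92D4.
Split into bytes (most-significant first): 14 76 CD A7 D8 6E 92 D4.
Little-endian: lowest address holds the least-significant byte.
So at ascending addresses the bytes are D4 92 6E D8 A7 CD 76 14.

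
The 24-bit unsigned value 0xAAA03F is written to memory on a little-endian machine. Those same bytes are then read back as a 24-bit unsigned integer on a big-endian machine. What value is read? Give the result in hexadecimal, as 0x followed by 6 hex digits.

0x3FA0AA

Stored little-endian, the bytes at ascending addresses are 3F A0 AA.
Read back as big-endian, the last byte is least significant, giving 0x3FA0AA.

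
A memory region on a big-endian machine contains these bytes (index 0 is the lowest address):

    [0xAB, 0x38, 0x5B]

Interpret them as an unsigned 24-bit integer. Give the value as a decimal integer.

Big-endian stores the most-significant byte at the lowest address.
The bytes are already most-significant first: 0xAB385B.
0xAB385B = 11221083.

11221083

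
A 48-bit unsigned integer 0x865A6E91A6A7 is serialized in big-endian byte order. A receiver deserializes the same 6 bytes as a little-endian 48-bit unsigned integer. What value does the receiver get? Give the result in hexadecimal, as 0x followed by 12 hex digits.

Stored big-endian, the bytes at ascending addresses are 86 5A 6E 91 A6 A7.
Read back as little-endian, the first byte is least significant, giving 0xA7A6916E5A86.

0xA7A6916E5A86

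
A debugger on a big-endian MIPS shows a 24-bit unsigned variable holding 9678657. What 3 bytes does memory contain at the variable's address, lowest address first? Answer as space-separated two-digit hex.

93 AF 41

9678657 in hexadecimal, padded to 24 bits, is 0x93AF41.
Split into bytes (most-significant first): 93 AF 41.
Big-endian stores the most-significant byte at the lowest address.
So the memory order matches the most-significant-first order: 93 AF 41.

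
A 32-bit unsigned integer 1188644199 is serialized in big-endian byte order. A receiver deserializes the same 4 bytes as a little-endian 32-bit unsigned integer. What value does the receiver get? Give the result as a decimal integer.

1188644199 in 32-bit hexadecimal is 0x46D94567.
Stored big-endian, the bytes at ascending addresses are 46 D9 45 67.
Read back as little-endian, the first byte is least significant, giving 0x6745D946.
0x6745D946 = 1732630854.

1732630854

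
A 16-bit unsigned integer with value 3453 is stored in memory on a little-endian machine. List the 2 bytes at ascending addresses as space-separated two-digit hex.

7D 0D

3453 in hexadecimal, padded to 16 bits, is 0x0D7D.
Split into bytes (most-significant first): 0D 7D.
Little-endian: lowest address holds the least-significant byte.
So at ascending addresses the bytes are 7D 0D.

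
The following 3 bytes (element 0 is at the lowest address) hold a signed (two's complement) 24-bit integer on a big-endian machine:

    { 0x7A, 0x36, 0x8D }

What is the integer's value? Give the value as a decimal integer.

8009357

Big-endian stores the most-significant byte at the lowest address.
The bytes are already most-significant first: 0x7A368D.
0x7A368D = 8009357.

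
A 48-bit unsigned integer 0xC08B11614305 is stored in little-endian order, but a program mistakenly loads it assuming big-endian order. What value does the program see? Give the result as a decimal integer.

Stored little-endian, the bytes at ascending addresses are 05 43 61 11 8B C0.
Read back as big-endian, the last byte is least significant, giving 0x054361118BC0.
0x054361118BC0 = 5786949487552.

5786949487552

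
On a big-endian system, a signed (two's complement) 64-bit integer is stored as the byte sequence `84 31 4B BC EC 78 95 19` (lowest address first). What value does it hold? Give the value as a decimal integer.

-8921266112050981607

Big-endian stores the most-significant byte at the lowest address.
The bytes are already most-significant first: 0x84314BBCEC789519.
Top bit is set, so as a signed 64-bit value this is 0x84314BBCEC789519 − 2^64 = -8921266112050981607.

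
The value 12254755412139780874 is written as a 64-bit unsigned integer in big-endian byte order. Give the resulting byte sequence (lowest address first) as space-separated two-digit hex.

12254755412139780874 in hexadecimal, padded to 64 bits, is 0xAA11A31E6DE32B0A.
Split into bytes (most-significant first): AA 11 A3 1E 6D E3 2B 0A.
Big-endian: lowest address holds the most-significant byte.
So the memory order matches the most-significant-first order: AA 11 A3 1E 6D E3 2B 0A.

AA 11 A3 1E 6D E3 2B 0A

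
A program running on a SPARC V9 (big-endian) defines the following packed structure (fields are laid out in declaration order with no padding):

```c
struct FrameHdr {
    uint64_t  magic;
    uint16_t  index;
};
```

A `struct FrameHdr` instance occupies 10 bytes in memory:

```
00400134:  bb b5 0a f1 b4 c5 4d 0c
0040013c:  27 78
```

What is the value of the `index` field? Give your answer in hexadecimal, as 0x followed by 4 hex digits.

`index` follows `magic` (8 bytes), so it starts at byte offset 8 and occupies 2 bytes.
Bytes at offsets 8..9: 27 78.
Big-endian stores the most-significant byte at the lowest address.
The bytes are already most-significant first: 0x2778.

0x2778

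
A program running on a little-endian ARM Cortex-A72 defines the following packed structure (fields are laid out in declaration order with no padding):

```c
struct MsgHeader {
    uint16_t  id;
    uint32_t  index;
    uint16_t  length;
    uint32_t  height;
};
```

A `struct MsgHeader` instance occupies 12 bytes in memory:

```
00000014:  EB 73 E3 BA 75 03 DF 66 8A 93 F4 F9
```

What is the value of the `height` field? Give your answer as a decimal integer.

4193555338

`height` follows `id` (2 B), `index` (4 B), `length` (2 B), so it starts at offset 2 + 4 + 2 = 8 and occupies 4 bytes.
Bytes at offsets 8..11: 8A 93 F4 F9.
In little-endian order the low byte comes first in memory.
Reassemble most-significant byte first: F9 F4 93 8A → 0xF9F4938A.
0xF9F4938A = 4193555338.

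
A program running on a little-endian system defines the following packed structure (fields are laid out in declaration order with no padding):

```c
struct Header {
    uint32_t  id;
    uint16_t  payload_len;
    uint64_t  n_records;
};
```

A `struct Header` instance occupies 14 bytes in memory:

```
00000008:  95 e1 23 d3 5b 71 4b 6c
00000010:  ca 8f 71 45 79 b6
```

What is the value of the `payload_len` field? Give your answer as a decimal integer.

29019

`payload_len` follows `id` (4 bytes), so it starts at byte offset 4 and occupies 2 bytes.
Bytes at offsets 4..5: 5B 71.
In little-endian order the low byte comes first in memory.
Reassemble most-significant byte first: 71 5B → 0x715B.
0x715B = 29019.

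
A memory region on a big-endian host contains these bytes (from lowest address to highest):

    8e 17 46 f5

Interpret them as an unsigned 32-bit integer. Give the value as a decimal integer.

2383890165

In big-endian order the high byte comes first in memory.
The bytes are already most-significant first: 0x8E1746F5.
0x8E1746F5 = 2383890165.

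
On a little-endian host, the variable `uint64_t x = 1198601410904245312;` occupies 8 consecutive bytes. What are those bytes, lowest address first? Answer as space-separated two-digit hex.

1198601410904245312 in hexadecimal, padded to 64 bits, is 0x10A249A1FC3AC440.
Split into bytes (most-significant first): 10 A2 49 A1 FC 3A C4 40.
Little-endian: lowest address holds the least-significant byte.
So at ascending addresses the bytes are 40 C4 3A FC A1 49 A2 10.

40 C4 3A FC A1 49 A2 10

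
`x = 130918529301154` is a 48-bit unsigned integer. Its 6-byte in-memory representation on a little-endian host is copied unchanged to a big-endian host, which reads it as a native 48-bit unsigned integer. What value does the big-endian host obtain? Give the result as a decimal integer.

179196485177719

130918529301154 in 48-bit hexadecimal is 0x7711D86EFAA2.
Stored little-endian, the bytes at ascending addresses are A2 FA 6E D8 11 77.
Read back as big-endian, the last byte is least significant, giving 0xA2FA6ED81177.
0xA2FA6ED81177 = 179196485177719.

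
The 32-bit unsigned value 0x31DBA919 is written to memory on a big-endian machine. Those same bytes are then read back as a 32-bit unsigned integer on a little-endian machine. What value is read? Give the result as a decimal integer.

430562097

Stored big-endian, the bytes at ascending addresses are 31 DB A9 19.
Read back as little-endian, the first byte is least significant, giving 0x19A9DB31.
0x19A9DB31 = 430562097.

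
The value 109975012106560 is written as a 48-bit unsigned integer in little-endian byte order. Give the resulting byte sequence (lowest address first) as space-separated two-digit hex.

109975012106560 in hexadecimal, padded to 48 bits, is 0x64058D87E140.
Split into bytes (most-significant first): 64 05 8D 87 E1 40.
Little-endian: lowest address holds the least-significant byte.
So at ascending addresses the bytes are 40 E1 87 8D 05 64.

40 E1 87 8D 05 64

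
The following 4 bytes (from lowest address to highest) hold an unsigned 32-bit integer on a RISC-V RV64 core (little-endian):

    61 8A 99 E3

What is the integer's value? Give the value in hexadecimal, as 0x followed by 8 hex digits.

In little-endian order the low byte comes first in memory.
Reassemble most-significant byte first: E3 99 8A 61 → 0xE3998A61.

0xE3998A61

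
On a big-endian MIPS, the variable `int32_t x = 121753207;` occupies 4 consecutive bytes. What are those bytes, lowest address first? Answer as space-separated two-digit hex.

121753207 in hexadecimal, padded to 32 bits, is 0x0741CE77.
Split into bytes (most-significant first): 07 41 CE 77.
Big-endian stores the most-significant byte at the lowest address.
So the memory order matches the most-significant-first order: 07 41 CE 77.

07 41 CE 77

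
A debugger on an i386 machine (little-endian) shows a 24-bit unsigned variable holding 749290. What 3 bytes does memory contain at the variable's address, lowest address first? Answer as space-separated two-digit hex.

EA 6E 0B

749290 in hexadecimal, padded to 24 bits, is 0x0B6EEA.
Split into bytes (most-significant first): 0B 6E EA.
Little-endian: lowest address holds the least-significant byte.
So at ascending addresses the bytes are EA 6E 0B.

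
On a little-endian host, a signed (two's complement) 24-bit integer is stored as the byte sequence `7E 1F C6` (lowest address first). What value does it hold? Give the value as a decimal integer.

In little-endian order the low byte comes first in memory.
Reassemble most-significant byte first: C6 1F 7E → 0xC61F7E.
Top bit is set, so as a signed 24-bit value this is 0xC61F7E − 2^24 = -3793026.

-3793026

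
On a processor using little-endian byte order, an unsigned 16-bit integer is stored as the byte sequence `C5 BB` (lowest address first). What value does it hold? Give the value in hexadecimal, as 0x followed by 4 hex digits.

0xBBC5

Little-endian: lowest address holds the least-significant byte.
Reassemble most-significant byte first: BB C5 → 0xBBC5.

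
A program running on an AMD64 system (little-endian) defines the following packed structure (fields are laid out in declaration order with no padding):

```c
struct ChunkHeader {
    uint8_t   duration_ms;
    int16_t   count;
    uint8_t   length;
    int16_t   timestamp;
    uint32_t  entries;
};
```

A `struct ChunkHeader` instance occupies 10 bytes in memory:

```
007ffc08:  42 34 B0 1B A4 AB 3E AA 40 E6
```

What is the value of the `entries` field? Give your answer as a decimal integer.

3862997566

`entries` follows `duration_ms` (1 B), `count` (2 B), `length` (1 B), `timestamp` (2 B), so it starts at offset 1 + 2 + 1 + 2 = 6 and occupies 4 bytes.
Bytes at offsets 6..9: 3E AA 40 E6.
Little-endian: lowest address holds the least-significant byte.
Reassemble most-significant byte first: E6 40 AA 3E → 0xE640AA3E.
0xE640AA3E = 3862997566.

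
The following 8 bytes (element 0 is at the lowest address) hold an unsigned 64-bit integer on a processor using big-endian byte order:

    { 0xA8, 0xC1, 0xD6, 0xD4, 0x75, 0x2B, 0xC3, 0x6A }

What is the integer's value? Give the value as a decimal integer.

12160236676864263018

Big-endian stores the most-significant byte at the lowest address.
The bytes are already most-significant first: 0xA8C1D6D4752BC36A.
0xA8C1D6D4752BC36A = 12160236676864263018.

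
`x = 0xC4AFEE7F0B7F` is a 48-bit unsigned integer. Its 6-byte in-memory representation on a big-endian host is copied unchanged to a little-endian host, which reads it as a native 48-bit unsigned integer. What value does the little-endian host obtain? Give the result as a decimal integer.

139687367716804

Stored big-endian, the bytes at ascending addresses are C4 AF EE 7F 0B 7F.
Read back as little-endian, the first byte is least significant, giving 0x7F0B7FEEAFC4.
0x7F0B7FEEAFC4 = 139687367716804.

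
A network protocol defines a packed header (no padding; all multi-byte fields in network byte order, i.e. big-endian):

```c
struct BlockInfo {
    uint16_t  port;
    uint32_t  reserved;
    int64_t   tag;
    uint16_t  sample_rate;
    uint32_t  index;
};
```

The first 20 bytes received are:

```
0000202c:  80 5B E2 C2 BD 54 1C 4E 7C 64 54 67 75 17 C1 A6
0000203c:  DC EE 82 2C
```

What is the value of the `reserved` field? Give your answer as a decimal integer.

`reserved` follows `port` (2 bytes), so it starts at byte offset 2 and occupies 4 bytes.
Bytes at offsets 2..5: E2 C2 BD 54.
Big-endian stores the most-significant byte at the lowest address.
The bytes are already most-significant first: 0xE2C2BD54.
0xE2C2BD54 = 3804413268.

3804413268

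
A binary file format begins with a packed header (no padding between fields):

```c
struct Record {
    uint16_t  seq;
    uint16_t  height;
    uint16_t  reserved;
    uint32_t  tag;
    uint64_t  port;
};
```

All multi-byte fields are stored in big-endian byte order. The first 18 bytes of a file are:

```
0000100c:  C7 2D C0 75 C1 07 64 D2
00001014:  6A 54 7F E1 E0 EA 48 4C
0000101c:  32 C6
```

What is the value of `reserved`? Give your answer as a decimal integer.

49415

`reserved` follows `seq` (2 B), `height` (2 B), so it starts at offset 2 + 2 = 4 and occupies 2 bytes.
Bytes at offsets 4..5: C1 07.
Big-endian stores the most-significant byte at the lowest address.
The bytes are already most-significant first: 0xC107.
0xC107 = 49415.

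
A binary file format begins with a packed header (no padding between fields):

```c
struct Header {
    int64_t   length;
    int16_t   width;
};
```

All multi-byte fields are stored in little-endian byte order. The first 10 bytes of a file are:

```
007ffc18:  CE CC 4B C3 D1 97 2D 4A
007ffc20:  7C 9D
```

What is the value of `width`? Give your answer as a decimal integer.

`width` follows `length` (8 bytes), so it starts at byte offset 8 and occupies 2 bytes.
Bytes at offsets 8..9: 7C 9D.
In little-endian order the low byte comes first in memory.
Reassemble most-significant byte first: 9D 7C → 0x9D7C.
Top bit is set, so as a signed 16-bit value this is 0x9D7C − 2^16 = -25220.

-25220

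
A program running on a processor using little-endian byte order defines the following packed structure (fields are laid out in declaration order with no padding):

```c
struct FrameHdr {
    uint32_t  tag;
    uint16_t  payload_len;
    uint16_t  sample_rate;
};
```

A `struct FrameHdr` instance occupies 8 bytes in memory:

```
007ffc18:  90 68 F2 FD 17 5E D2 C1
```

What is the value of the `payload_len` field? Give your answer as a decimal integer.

`payload_len` follows `tag` (4 bytes), so it starts at byte offset 4 and occupies 2 bytes.
Bytes at offsets 4..5: 17 5E.
Little-endian: lowest address holds the least-significant byte.
Reassemble most-significant byte first: 5E 17 → 0x5E17.
0x5E17 = 24087.

24087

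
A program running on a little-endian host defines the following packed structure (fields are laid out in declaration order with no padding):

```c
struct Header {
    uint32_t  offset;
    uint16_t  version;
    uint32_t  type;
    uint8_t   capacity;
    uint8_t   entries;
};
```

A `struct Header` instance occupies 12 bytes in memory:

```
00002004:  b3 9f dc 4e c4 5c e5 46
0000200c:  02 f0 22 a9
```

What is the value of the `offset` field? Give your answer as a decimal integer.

1323081651

`offset` is the first field, at byte offset 0, occupying 4 bytes.
Bytes at offsets 0..3: B3 9F DC 4E.
Little-endian stores the least-significant byte at the lowest address.
Reassemble most-significant byte first: 4E DC 9F B3 → 0x4EDC9FB3.
0x4EDC9FB3 = 1323081651.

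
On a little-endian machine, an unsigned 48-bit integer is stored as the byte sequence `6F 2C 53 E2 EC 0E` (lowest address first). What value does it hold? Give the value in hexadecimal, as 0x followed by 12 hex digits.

0x0EECE2532C6F

Little-endian stores the least-significant byte at the lowest address.
Reassemble most-significant byte first: 0E EC E2 53 2C 6F → 0x0EECE2532C6F.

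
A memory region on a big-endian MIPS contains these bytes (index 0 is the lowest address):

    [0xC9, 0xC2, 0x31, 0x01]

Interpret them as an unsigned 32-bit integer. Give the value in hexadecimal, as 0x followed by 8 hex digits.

0xC9C23101

In big-endian order the high byte comes first in memory.
The bytes are already most-significant first: 0xC9C23101.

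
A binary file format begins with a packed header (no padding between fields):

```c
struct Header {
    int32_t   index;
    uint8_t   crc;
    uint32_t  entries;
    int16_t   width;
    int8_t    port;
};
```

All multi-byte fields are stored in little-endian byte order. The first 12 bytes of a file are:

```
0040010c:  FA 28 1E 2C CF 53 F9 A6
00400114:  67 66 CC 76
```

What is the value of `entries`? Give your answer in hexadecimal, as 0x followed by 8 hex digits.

0x67A6F953

`entries` follows `index` (4 B), `crc` (1 B), so it starts at offset 4 + 1 = 5 and occupies 4 bytes.
Bytes at offsets 5..8: 53 F9 A6 67.
Little-endian: lowest address holds the least-significant byte.
Reassemble most-significant byte first: 67 A6 F9 53 → 0x67A6F953.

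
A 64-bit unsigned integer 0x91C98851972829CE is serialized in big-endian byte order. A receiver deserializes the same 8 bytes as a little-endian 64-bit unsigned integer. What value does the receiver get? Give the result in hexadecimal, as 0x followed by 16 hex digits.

Stored big-endian, the bytes at ascending addresses are 91 C9 88 51 97 28 29 CE.
Read back as little-endian, the first byte is least significant, giving 0xCE2928975188C991.

0xCE2928975188C991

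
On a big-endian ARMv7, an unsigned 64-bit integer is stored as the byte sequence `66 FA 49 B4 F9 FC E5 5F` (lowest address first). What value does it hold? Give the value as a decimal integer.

7420324377683354975

Big-endian: lowest address holds the most-significant byte.
The bytes are already most-significant first: 0x66FA49B4F9FCE55F.
0x66FA49B4F9FCE55F = 7420324377683354975.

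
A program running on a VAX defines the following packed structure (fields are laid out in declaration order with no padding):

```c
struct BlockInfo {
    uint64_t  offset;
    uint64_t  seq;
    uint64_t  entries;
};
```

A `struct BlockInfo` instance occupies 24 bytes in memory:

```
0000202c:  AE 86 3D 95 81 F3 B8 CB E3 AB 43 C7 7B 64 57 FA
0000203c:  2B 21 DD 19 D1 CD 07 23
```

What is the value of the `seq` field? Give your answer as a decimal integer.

18038997315242666979

`seq` follows `offset` (8 bytes), so it starts at byte offset 8 and occupies 8 bytes.
Bytes at offsets 8..15: E3 AB 43 C7 7B 64 57 FA.
Little-endian: lowest address holds the least-significant byte.
Reassemble most-significant byte first: FA 57 64 7B C7 43 AB E3 → 0xFA57647BC743ABE3.
0xFA57647BC743ABE3 = 18038997315242666979.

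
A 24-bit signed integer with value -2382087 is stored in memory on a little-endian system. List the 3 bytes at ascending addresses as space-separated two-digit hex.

Two's complement of -2382087 in 24 bits: 2382087 = 0x245907; invert → 0xDBA6F8; add 1 → 0xDBA6F9.
Split into bytes (most-significant first): DB A6 F9.
Little-endian stores the least-significant byte at the lowest address.
So at ascending addresses the bytes are F9 A6 DB.

F9 A6 DB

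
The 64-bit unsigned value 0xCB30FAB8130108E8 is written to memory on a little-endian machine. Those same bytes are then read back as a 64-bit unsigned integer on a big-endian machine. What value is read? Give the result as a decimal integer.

Stored little-endian, the bytes at ascending addresses are E8 08 01 13 B8 FA 30 CB.
Read back as big-endian, the last byte is least significant, giving 0xE8080113B8FA30CB.
0xE8080113B8FA30CB = 16719614800832377035.

16719614800832377035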